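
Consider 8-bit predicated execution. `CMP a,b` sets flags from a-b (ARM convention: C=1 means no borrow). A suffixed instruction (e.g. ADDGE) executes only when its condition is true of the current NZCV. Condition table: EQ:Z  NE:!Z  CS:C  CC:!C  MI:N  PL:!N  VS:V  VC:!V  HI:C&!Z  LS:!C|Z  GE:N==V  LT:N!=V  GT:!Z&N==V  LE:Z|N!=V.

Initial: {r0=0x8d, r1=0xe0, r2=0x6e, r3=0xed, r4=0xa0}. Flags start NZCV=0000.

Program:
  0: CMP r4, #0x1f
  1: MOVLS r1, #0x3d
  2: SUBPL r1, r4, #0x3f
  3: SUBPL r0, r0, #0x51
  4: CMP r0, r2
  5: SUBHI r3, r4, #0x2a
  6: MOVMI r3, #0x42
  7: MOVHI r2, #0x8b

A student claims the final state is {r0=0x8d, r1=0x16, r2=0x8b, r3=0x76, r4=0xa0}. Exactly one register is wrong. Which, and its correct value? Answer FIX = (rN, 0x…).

0: ✓ CMP  NZCV=1010
1: · MOVLS
2: · SUBPL
3: · SUBPL
4: ✓ CMP  NZCV=0011
5: ✓ SUBHI  r3←0x76
6: · MOVMI
7: ✓ MOVHI  r2←0x8b

FIX = (r1, 0xe0)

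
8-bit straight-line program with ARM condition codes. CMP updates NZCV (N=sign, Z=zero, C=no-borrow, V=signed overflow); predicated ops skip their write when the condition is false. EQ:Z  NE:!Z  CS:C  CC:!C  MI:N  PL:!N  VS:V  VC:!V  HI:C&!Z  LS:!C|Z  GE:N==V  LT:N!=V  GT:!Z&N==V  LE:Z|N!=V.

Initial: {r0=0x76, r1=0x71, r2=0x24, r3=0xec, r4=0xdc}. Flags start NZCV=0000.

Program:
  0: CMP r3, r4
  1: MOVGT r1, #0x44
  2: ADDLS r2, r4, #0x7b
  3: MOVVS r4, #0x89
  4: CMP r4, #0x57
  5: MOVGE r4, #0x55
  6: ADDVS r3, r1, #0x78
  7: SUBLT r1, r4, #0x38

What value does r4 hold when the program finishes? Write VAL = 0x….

[0] flags=0010 → (cmp)
[1] flags=0010 GT?T → r1=0x44
[2] flags=0010 LS?F → skip
[3] flags=0010 VS?F → skip
[4] flags=1010 → (cmp)
[5] flags=1010 GE?F → skip
[6] flags=1010 VS?F → skip
[7] flags=1010 LT?T → r1=0xa4

VAL = 0xdc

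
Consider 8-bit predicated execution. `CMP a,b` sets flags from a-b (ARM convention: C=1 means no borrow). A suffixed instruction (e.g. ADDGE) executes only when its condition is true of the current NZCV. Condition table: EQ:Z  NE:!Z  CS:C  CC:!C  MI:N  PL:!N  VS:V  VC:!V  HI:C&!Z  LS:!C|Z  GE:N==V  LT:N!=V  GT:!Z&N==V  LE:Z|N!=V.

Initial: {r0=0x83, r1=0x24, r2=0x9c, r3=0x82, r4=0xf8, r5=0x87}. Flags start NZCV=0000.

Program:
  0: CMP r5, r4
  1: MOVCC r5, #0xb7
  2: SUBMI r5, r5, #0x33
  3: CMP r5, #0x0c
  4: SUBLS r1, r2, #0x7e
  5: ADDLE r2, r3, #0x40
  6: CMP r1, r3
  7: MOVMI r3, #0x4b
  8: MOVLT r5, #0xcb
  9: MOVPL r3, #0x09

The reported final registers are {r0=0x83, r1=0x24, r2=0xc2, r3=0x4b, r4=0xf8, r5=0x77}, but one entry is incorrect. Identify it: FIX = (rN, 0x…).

0: ✓ CMP  NZCV=1000
1: ✓ MOVCC  r5←0xb7
2: ✓ SUBMI  r5←0x84
3: ✓ CMP  NZCV=0011
4: · SUBLS
5: ✓ ADDLE  r2←0xc2
6: ✓ CMP  NZCV=1001
7: ✓ MOVMI  r3←0x4b
8: · MOVLT
9: · MOVPL

FIX = (r5, 0x84)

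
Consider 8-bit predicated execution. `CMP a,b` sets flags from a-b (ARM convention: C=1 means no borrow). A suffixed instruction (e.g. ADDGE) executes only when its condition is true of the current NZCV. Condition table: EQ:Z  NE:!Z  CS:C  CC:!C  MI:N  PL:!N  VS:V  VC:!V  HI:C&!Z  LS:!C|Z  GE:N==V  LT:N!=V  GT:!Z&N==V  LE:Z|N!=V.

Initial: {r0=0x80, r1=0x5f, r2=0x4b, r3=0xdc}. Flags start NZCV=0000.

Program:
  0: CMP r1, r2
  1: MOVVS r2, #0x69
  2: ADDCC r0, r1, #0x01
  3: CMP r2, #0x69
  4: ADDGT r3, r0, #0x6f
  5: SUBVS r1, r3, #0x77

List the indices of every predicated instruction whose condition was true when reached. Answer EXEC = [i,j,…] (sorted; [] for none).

0: ✓ CMP  NZCV=0010
1: · MOVVS
2: · ADDCC
3: ✓ CMP  NZCV=1000
4: · ADDGT
5: · SUBVS

EXEC = []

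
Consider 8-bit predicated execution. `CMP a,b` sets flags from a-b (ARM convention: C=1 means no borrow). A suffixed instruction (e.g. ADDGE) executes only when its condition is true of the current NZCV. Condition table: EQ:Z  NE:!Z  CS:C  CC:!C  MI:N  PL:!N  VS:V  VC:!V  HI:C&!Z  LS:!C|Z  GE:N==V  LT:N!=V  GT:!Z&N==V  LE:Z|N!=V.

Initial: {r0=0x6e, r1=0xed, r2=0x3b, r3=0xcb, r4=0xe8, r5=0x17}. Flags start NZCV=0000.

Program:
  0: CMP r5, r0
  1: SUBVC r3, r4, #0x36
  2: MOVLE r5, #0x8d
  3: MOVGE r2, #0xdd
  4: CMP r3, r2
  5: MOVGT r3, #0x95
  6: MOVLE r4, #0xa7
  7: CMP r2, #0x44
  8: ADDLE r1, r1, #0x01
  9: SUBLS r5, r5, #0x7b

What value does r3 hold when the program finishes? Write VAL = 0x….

VAL = 0xb2

0: ✓ CMP  NZCV=1000
1: ✓ SUBVC  r3←0xb2
2: ✓ MOVLE  r5←0x8d
3: · MOVGE
4: ✓ CMP  NZCV=0011
5: · MOVGT
6: ✓ MOVLE  r4←0xa7
7: ✓ CMP  NZCV=1000
8: ✓ ADDLE  r1←0xee
9: ✓ SUBLS  r5←0x12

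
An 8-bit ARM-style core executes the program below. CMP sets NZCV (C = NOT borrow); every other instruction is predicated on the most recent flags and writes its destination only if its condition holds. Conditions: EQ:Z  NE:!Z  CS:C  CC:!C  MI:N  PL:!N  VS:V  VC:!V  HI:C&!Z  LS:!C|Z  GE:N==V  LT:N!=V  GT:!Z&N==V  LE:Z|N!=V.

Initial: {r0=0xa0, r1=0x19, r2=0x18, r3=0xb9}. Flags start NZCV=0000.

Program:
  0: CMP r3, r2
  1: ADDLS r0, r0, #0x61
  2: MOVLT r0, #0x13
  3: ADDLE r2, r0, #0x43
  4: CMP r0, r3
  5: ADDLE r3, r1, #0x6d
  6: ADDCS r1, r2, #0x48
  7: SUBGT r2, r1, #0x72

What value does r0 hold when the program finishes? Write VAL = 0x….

0: ✓ CMP  NZCV=1010
1: · ADDLS
2: ✓ MOVLT  r0←0x13
3: ✓ ADDLE  r2←0x56
4: ✓ CMP  NZCV=0000
5: · ADDLE
6: · ADDCS
7: ✓ SUBGT  r2←0xa7

VAL = 0x13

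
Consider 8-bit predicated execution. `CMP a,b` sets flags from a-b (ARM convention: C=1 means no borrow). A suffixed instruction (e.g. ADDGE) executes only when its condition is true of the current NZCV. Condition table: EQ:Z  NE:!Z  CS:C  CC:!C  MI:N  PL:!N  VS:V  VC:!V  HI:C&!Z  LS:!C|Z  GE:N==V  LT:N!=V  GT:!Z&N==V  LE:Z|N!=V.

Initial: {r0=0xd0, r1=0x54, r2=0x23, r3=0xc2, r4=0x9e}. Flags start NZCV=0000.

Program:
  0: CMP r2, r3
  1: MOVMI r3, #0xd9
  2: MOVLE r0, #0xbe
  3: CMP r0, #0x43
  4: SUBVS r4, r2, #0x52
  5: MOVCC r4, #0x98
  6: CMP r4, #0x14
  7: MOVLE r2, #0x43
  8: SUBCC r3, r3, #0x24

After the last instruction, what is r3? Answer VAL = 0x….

VAL = 0xc2

[0] flags=0000 → (cmp)
[1] flags=0000 MI?F → skip
[2] flags=0000 LE?F → skip
[3] flags=1010 → (cmp)
[4] flags=1010 VS?F → skip
[5] flags=1010 CC?F → skip
[6] flags=1010 → (cmp)
[7] flags=1010 LE?T → r2=0x43
[8] flags=1010 CC?F → skip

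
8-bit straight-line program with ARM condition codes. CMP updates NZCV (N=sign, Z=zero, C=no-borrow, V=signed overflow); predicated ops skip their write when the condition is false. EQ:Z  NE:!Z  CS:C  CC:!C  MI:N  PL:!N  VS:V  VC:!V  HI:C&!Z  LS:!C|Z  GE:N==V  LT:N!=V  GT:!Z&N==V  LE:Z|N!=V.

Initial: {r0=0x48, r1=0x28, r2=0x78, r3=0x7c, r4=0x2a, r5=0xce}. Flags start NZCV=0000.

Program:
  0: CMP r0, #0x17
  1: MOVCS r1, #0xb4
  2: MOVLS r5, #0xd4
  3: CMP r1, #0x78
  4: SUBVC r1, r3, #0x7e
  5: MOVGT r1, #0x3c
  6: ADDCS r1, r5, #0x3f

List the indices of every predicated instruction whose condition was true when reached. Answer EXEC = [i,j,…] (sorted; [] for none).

EXEC = [1,6]

[0] flags=0010 → (cmp)
[1] flags=0010 CS?T → r1=0xb4
[2] flags=0010 LS?F → skip
[3] flags=0011 → (cmp)
[4] flags=0011 VC?F → skip
[5] flags=0011 GT?F → skip
[6] flags=0011 CS?T → r1=0x0d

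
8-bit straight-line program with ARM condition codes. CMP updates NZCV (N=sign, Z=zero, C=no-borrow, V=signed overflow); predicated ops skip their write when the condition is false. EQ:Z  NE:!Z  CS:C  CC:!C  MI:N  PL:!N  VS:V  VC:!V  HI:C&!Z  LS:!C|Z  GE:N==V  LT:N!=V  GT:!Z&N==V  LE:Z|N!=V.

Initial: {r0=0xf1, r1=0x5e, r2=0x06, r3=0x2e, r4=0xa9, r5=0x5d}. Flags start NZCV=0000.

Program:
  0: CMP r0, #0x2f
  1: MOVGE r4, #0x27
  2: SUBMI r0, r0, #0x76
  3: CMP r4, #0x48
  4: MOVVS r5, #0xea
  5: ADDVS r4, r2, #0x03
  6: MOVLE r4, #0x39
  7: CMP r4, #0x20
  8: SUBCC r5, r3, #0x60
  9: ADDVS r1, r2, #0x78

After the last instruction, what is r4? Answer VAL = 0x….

0: ✓ CMP  NZCV=1010
1: · MOVGE
2: ✓ SUBMI  r0←0x7b
3: ✓ CMP  NZCV=0011
4: ✓ MOVVS  r5←0xea
5: ✓ ADDVS  r4←0x09
6: ✓ MOVLE  r4←0x39
7: ✓ CMP  NZCV=0010
8: · SUBCC
9: · ADDVS

VAL = 0x39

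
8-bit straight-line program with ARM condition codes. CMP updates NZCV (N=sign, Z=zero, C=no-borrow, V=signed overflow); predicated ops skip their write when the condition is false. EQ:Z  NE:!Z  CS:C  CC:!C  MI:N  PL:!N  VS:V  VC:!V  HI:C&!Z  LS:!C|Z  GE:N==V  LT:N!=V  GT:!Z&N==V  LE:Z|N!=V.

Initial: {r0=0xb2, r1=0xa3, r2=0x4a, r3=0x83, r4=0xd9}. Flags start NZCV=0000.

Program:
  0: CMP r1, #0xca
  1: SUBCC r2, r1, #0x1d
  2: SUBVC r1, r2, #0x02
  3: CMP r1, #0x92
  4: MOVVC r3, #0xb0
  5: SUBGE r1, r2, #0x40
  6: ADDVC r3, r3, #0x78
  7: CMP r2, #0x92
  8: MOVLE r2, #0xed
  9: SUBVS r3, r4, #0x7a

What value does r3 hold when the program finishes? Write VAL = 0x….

[0] flags=1000 → (cmp)
[1] flags=1000 CC?T → r2=0x86
[2] flags=1000 VC?T → r1=0x84
[3] flags=1000 → (cmp)
[4] flags=1000 VC?T → r3=0xb0
[5] flags=1000 GE?F → skip
[6] flags=1000 VC?T → r3=0x28
[7] flags=1000 → (cmp)
[8] flags=1000 LE?T → r2=0xed
[9] flags=1000 VS?F → skip

VAL = 0x28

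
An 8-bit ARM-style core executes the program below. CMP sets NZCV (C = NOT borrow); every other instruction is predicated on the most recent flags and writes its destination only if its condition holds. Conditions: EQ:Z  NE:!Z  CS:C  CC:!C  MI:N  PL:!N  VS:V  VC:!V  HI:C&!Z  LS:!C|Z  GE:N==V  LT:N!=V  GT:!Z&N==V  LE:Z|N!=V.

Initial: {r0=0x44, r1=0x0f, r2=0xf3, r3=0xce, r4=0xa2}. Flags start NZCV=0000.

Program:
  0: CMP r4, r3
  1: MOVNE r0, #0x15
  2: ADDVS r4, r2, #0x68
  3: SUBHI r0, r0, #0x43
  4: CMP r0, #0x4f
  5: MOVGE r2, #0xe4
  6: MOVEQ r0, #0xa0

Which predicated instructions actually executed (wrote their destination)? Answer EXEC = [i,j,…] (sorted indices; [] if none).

EXEC = [1]

[0] flags=1000 → (cmp)
[1] flags=1000 NE?T → r0=0x15
[2] flags=1000 VS?F → skip
[3] flags=1000 HI?F → skip
[4] flags=1000 → (cmp)
[5] flags=1000 GE?F → skip
[6] flags=1000 EQ?F → skip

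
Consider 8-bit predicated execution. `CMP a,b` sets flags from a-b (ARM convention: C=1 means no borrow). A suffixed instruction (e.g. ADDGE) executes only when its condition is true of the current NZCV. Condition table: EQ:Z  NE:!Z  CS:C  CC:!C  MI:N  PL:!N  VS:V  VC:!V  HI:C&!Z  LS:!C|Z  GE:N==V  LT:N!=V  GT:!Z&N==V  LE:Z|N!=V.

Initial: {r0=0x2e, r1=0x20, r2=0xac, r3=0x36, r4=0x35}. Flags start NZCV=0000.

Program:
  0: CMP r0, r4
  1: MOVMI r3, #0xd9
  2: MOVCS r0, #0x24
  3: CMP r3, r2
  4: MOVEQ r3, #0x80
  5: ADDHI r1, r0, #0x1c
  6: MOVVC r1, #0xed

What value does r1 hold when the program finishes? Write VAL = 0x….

0: ✓ CMP  NZCV=1000
1: ✓ MOVMI  r3←0xd9
2: · MOVCS
3: ✓ CMP  NZCV=0010
4: · MOVEQ
5: ✓ ADDHI  r1←0x4a
6: ✓ MOVVC  r1←0xed

VAL = 0xed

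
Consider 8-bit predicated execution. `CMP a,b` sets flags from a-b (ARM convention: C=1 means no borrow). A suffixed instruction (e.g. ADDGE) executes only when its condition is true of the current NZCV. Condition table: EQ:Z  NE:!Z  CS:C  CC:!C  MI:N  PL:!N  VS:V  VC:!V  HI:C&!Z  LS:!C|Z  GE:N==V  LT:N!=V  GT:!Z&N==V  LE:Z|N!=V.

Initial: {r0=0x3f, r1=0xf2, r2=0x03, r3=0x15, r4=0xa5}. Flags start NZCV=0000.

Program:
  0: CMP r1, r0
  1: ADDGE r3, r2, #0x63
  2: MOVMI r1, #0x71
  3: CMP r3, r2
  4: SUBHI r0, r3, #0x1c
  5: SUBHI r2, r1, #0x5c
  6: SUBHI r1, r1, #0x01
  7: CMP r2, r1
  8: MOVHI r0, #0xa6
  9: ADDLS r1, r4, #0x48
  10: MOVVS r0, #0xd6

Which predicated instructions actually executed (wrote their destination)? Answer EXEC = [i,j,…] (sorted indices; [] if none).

EXEC = [2,4,5,6,9]

[0] flags=1010 → (cmp)
[1] flags=1010 GE?F → skip
[2] flags=1010 MI?T → r1=0x71
[3] flags=0010 → (cmp)
[4] flags=0010 HI?T → r0=0xf9
[5] flags=0010 HI?T → r2=0x15
[6] flags=0010 HI?T → r1=0x70
[7] flags=1000 → (cmp)
[8] flags=1000 HI?F → skip
[9] flags=1000 LS?T → r1=0xed
[10] flags=1000 VS?F → skip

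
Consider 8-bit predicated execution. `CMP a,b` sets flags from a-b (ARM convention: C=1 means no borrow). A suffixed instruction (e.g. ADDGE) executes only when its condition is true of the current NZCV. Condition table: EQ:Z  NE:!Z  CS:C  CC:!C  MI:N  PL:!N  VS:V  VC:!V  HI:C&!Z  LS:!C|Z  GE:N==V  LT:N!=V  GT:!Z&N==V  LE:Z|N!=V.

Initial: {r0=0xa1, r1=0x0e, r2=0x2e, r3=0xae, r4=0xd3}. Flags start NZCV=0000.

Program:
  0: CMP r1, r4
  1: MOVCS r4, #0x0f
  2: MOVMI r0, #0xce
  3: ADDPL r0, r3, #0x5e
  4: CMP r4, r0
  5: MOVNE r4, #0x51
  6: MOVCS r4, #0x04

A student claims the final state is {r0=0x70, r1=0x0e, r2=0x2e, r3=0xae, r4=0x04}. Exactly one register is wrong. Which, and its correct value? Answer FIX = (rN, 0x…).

FIX = (r0, 0x0c)

0: ✓ CMP  NZCV=0000
1: · MOVCS
2: · MOVMI
3: ✓ ADDPL  r0←0x0c
4: ✓ CMP  NZCV=1010
5: ✓ MOVNE  r4←0x51
6: ✓ MOVCS  r4←0x04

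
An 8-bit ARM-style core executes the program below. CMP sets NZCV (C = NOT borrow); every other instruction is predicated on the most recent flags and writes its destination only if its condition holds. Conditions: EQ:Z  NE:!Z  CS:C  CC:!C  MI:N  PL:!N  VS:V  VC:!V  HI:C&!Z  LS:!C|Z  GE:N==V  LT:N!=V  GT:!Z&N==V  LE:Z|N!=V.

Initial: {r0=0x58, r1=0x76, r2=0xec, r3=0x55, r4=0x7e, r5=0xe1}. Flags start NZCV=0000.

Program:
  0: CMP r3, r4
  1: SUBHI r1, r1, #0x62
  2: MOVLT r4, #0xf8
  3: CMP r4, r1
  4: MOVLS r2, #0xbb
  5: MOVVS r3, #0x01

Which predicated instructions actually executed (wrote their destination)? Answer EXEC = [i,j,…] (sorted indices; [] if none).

EXEC = [2]

0: ✓ CMP  NZCV=1000
1: · SUBHI
2: ✓ MOVLT  r4←0xf8
3: ✓ CMP  NZCV=1010
4: · MOVLS
5: · MOVVS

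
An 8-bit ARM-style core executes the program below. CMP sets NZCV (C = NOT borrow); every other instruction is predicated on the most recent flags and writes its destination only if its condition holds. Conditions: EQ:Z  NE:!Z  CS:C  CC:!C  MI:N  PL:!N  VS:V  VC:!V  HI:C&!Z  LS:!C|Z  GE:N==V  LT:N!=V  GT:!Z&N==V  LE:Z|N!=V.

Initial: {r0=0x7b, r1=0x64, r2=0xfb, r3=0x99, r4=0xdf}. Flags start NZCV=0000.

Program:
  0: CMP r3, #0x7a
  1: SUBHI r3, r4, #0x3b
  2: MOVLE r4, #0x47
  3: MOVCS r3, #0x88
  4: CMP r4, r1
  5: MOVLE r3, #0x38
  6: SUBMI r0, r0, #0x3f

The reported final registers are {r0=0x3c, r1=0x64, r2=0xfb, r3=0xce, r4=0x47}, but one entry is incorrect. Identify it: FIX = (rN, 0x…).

FIX = (r3, 0x38)

0: ✓ CMP  NZCV=0011
1: ✓ SUBHI  r3←0xa4
2: ✓ MOVLE  r4←0x47
3: ✓ MOVCS  r3←0x88
4: ✓ CMP  NZCV=1000
5: ✓ MOVLE  r3←0x38
6: ✓ SUBMI  r0←0x3c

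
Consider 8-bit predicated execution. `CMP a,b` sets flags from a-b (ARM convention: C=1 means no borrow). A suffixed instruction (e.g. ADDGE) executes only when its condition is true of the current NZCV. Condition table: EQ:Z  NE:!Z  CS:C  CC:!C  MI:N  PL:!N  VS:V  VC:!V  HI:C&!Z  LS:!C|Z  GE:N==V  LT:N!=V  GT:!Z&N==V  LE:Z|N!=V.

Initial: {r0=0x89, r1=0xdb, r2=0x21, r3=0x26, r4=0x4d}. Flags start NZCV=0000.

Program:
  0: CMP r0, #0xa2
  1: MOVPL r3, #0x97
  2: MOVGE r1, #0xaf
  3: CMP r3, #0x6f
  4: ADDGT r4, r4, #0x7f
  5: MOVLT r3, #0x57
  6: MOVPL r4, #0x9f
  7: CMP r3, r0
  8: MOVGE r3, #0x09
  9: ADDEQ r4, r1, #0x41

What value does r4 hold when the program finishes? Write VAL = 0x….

0: ✓ CMP  NZCV=1000
1: · MOVPL
2: · MOVGE
3: ✓ CMP  NZCV=1000
4: · ADDGT
5: ✓ MOVLT  r3←0x57
6: · MOVPL
7: ✓ CMP  NZCV=1001
8: ✓ MOVGE  r3←0x09
9: · ADDEQ

VAL = 0x4d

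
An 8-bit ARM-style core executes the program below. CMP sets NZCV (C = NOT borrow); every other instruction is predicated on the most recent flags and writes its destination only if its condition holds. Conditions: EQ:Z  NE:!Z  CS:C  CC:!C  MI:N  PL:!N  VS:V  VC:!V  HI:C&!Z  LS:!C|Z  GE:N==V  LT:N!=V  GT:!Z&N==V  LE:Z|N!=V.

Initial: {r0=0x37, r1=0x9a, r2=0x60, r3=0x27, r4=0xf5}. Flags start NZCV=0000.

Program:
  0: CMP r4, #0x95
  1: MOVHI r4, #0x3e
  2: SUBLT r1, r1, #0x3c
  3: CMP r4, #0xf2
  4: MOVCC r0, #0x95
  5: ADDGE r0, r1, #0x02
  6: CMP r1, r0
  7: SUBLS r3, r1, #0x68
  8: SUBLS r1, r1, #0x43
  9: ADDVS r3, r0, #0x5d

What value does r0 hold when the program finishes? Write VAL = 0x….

0: ✓ CMP  NZCV=0010
1: ✓ MOVHI  r4←0x3e
2: · SUBLT
3: ✓ CMP  NZCV=0000
4: ✓ MOVCC  r0←0x95
5: ✓ ADDGE  r0←0x9c
6: ✓ CMP  NZCV=1000
7: ✓ SUBLS  r3←0x32
8: ✓ SUBLS  r1←0x57
9: · ADDVS

VAL = 0x9c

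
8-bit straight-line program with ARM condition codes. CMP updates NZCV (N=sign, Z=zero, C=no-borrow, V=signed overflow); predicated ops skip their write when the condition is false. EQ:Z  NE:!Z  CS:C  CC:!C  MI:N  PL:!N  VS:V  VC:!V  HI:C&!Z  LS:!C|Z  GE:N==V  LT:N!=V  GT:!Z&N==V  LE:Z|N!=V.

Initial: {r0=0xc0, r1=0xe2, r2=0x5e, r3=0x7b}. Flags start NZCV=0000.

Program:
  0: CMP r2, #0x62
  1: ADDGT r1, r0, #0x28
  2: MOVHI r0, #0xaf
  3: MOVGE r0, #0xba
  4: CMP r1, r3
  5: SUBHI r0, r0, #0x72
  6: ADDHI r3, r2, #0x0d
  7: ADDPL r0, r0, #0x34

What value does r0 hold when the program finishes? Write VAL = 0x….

VAL = 0x82

[0] flags=1000 → (cmp)
[1] flags=1000 GT?F → skip
[2] flags=1000 HI?F → skip
[3] flags=1000 GE?F → skip
[4] flags=0011 → (cmp)
[5] flags=0011 HI?T → r0=0x4e
[6] flags=0011 HI?T → r3=0x6b
[7] flags=0011 PL?T → r0=0x82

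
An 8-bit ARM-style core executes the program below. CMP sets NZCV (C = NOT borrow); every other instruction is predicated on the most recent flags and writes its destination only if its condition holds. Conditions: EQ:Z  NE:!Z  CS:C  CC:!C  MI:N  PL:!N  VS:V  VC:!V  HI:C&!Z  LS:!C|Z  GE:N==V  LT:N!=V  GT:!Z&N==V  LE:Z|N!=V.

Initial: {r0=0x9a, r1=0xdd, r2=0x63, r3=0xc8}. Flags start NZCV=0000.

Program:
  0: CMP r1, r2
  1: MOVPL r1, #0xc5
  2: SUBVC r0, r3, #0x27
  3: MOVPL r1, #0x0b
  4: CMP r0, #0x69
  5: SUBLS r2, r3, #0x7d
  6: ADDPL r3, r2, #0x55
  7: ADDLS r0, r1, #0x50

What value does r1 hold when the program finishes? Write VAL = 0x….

[0] flags=0011 → (cmp)
[1] flags=0011 PL?T → r1=0xc5
[2] flags=0011 VC?F → skip
[3] flags=0011 PL?T → r1=0x0b
[4] flags=0011 → (cmp)
[5] flags=0011 LS?F → skip
[6] flags=0011 PL?T → r3=0xb8
[7] flags=0011 LS?F → skip

VAL = 0x0b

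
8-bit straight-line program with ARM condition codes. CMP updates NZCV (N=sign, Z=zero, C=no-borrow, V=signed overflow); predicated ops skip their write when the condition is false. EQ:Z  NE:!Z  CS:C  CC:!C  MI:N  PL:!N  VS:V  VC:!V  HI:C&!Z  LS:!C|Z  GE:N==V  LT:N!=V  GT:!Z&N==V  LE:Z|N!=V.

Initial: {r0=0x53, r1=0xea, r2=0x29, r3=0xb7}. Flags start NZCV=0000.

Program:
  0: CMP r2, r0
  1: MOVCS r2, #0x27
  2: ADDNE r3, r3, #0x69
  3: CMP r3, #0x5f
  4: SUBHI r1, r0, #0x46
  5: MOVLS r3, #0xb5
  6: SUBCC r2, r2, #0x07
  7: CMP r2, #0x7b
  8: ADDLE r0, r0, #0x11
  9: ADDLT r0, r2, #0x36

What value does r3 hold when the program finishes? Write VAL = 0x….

0: ✓ CMP  NZCV=1000
1: · MOVCS
2: ✓ ADDNE  r3←0x20
3: ✓ CMP  NZCV=1000
4: · SUBHI
5: ✓ MOVLS  r3←0xb5
6: ✓ SUBCC  r2←0x22
7: ✓ CMP  NZCV=1000
8: ✓ ADDLE  r0←0x64
9: ✓ ADDLT  r0←0x58

VAL = 0xb5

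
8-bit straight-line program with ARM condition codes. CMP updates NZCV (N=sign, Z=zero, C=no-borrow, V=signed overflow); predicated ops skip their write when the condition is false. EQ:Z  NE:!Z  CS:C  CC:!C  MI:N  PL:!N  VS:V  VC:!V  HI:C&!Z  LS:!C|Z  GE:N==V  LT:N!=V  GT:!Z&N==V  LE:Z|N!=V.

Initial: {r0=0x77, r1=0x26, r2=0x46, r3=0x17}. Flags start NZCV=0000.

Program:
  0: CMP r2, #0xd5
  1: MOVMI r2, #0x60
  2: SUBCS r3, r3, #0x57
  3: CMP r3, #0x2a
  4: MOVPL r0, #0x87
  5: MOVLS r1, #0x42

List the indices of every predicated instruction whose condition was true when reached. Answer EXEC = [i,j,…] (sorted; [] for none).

0: ✓ CMP  NZCV=0000
1: · MOVMI
2: · SUBCS
3: ✓ CMP  NZCV=1000
4: · MOVPL
5: ✓ MOVLS  r1←0x42

EXEC = [5]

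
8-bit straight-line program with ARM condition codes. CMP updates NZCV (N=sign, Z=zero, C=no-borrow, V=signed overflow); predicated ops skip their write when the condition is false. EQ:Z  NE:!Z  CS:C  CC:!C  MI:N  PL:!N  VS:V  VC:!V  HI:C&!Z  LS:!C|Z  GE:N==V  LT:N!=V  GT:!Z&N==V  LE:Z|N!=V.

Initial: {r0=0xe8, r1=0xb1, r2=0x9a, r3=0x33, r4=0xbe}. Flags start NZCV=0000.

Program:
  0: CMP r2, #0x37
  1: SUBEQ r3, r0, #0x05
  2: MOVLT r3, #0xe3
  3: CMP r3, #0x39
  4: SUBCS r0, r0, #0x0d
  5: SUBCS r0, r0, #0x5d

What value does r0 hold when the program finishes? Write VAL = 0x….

0: ✓ CMP  NZCV=0011
1: · SUBEQ
2: ✓ MOVLT  r3←0xe3
3: ✓ CMP  NZCV=1010
4: ✓ SUBCS  r0←0xdb
5: ✓ SUBCS  r0←0x7e

VAL = 0x7e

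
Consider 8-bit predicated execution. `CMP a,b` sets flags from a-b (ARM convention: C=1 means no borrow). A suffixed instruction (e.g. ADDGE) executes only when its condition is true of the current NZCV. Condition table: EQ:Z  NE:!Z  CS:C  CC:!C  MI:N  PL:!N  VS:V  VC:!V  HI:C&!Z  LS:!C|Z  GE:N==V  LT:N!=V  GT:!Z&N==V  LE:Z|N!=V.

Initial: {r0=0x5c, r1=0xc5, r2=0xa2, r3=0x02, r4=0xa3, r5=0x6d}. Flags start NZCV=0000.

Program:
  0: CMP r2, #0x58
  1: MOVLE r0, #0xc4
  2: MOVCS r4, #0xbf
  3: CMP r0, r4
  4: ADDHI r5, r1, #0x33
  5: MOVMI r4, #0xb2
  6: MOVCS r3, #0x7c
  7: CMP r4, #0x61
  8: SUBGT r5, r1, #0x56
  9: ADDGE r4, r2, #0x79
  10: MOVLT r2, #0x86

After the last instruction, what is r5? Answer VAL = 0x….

[0] flags=0011 → (cmp)
[1] flags=0011 LE?T → r0=0xc4
[2] flags=0011 CS?T → r4=0xbf
[3] flags=0010 → (cmp)
[4] flags=0010 HI?T → r5=0xf8
[5] flags=0010 MI?F → skip
[6] flags=0010 CS?T → r3=0x7c
[7] flags=0011 → (cmp)
[8] flags=0011 GT?F → skip
[9] flags=0011 GE?F → skip
[10] flags=0011 LT?T → r2=0x86

VAL = 0xf8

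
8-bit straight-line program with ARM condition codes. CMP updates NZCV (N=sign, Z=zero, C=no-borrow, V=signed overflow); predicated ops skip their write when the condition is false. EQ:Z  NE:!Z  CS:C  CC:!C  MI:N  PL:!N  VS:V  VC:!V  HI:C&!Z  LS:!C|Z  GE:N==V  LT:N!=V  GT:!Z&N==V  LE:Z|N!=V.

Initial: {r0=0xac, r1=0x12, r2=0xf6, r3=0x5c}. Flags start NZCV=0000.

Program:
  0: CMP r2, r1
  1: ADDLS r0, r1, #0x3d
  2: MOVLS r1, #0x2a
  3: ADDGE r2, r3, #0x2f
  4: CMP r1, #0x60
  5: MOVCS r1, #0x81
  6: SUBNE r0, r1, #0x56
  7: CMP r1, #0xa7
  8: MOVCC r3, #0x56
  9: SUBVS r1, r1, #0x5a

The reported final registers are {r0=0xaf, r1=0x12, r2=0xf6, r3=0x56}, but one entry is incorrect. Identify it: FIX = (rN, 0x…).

FIX = (r0, 0xbc)

0: ✓ CMP  NZCV=1010
1: · ADDLS
2: · MOVLS
3: · ADDGE
4: ✓ CMP  NZCV=1000
5: · MOVCS
6: ✓ SUBNE  r0←0xbc
7: ✓ CMP  NZCV=0000
8: ✓ MOVCC  r3←0x56
9: · SUBVS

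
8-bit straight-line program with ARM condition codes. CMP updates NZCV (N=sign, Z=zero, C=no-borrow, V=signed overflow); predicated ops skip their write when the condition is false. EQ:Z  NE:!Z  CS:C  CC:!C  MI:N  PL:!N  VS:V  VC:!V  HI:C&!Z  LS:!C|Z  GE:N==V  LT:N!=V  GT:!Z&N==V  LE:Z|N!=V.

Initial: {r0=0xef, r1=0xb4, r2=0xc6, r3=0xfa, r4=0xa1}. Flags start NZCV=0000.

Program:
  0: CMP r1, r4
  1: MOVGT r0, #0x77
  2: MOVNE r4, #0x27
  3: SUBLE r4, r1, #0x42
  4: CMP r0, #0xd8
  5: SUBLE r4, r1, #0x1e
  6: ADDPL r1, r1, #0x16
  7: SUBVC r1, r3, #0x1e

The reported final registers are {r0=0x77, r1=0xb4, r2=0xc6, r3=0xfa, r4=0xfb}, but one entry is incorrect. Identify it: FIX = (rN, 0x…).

FIX = (r4, 0x27)

[0] flags=0010 → (cmp)
[1] flags=0010 GT?T → r0=0x77
[2] flags=0010 NE?T → r4=0x27
[3] flags=0010 LE?F → skip
[4] flags=1001 → (cmp)
[5] flags=1001 LE?F → skip
[6] flags=1001 PL?F → skip
[7] flags=1001 VC?F → skip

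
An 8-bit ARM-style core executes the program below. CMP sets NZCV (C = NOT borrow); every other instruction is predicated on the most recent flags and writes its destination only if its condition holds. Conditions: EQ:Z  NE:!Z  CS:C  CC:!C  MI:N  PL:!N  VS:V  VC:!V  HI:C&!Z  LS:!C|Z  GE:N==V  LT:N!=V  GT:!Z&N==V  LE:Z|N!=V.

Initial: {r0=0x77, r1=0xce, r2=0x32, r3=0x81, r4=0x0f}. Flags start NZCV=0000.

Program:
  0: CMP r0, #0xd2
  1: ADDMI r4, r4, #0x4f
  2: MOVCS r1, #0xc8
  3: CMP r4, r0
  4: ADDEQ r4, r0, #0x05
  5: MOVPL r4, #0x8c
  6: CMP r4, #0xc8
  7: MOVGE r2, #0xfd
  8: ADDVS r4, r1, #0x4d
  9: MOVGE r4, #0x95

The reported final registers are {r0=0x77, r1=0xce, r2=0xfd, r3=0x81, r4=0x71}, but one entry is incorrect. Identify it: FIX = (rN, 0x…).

0: ✓ CMP  NZCV=1001
1: ✓ ADDMI  r4←0x5e
2: · MOVCS
3: ✓ CMP  NZCV=1000
4: · ADDEQ
5: · MOVPL
6: ✓ CMP  NZCV=1001
7: ✓ MOVGE  r2←0xfd
8: ✓ ADDVS  r4←0x1b
9: ✓ MOVGE  r4←0x95

FIX = (r4, 0x95)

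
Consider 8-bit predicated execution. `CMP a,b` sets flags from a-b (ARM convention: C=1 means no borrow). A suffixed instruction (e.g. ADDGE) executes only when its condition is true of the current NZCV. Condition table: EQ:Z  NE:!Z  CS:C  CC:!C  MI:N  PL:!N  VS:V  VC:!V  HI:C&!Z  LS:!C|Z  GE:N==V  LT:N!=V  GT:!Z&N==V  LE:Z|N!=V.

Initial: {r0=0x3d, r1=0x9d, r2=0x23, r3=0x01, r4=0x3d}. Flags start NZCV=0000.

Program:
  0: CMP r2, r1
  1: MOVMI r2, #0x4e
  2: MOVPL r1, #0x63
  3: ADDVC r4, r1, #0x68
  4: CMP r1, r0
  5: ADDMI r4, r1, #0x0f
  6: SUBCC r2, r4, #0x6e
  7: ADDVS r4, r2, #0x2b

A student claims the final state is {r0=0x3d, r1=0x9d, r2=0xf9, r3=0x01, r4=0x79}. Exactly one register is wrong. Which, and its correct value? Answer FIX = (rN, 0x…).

FIX = (r2, 0x4e)

0: ✓ CMP  NZCV=1001
1: ✓ MOVMI  r2←0x4e
2: · MOVPL
3: · ADDVC
4: ✓ CMP  NZCV=0011
5: · ADDMI
6: · SUBCC
7: ✓ ADDVS  r4←0x79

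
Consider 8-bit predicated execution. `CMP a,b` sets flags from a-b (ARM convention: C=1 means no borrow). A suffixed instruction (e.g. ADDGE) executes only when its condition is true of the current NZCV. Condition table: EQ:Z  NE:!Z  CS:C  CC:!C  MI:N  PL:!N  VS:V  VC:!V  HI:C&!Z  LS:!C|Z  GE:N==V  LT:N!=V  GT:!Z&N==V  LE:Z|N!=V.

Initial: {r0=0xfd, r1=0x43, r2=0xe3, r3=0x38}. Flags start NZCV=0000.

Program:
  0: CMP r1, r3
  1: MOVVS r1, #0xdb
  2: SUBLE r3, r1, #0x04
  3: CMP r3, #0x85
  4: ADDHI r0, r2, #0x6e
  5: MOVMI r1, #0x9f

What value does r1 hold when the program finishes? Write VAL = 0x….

0: ✓ CMP  NZCV=0010
1: · MOVVS
2: · SUBLE
3: ✓ CMP  NZCV=1001
4: · ADDHI
5: ✓ MOVMI  r1←0x9f

VAL = 0x9f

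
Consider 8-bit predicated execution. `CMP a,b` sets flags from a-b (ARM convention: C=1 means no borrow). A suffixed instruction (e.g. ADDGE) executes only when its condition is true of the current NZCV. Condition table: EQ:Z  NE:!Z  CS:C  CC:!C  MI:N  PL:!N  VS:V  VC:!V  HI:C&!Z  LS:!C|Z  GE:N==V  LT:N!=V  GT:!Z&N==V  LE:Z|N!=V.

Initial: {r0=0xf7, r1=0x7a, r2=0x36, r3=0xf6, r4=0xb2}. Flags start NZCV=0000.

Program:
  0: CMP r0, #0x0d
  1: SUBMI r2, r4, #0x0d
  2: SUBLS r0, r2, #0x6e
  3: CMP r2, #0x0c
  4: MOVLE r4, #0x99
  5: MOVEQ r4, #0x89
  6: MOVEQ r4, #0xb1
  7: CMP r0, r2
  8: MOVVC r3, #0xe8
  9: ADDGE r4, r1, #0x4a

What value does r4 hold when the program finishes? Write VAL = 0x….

VAL = 0xc4

[0] flags=1010 → (cmp)
[1] flags=1010 MI?T → r2=0xa5
[2] flags=1010 LS?F → skip
[3] flags=1010 → (cmp)
[4] flags=1010 LE?T → r4=0x99
[5] flags=1010 EQ?F → skip
[6] flags=1010 EQ?F → skip
[7] flags=0010 → (cmp)
[8] flags=0010 VC?T → r3=0xe8
[9] flags=0010 GE?T → r4=0xc4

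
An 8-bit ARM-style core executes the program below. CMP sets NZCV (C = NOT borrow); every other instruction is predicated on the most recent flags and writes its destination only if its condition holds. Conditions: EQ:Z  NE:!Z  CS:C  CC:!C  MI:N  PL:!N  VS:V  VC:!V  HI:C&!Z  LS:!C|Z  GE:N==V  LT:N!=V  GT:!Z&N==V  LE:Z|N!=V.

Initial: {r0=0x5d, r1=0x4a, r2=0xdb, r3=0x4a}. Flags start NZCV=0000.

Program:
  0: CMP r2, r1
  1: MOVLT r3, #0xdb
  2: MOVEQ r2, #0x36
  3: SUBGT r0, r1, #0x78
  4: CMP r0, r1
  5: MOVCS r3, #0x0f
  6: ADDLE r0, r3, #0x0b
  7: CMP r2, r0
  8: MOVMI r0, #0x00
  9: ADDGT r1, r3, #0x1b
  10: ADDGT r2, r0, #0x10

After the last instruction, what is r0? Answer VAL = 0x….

[0] flags=1010 → (cmp)
[1] flags=1010 LT?T → r3=0xdb
[2] flags=1010 EQ?F → skip
[3] flags=1010 GT?F → skip
[4] flags=0010 → (cmp)
[5] flags=0010 CS?T → r3=0x0f
[6] flags=0010 LE?F → skip
[7] flags=0011 → (cmp)
[8] flags=0011 MI?F → skip
[9] flags=0011 GT?F → skip
[10] flags=0011 GT?F → skip

VAL = 0x5d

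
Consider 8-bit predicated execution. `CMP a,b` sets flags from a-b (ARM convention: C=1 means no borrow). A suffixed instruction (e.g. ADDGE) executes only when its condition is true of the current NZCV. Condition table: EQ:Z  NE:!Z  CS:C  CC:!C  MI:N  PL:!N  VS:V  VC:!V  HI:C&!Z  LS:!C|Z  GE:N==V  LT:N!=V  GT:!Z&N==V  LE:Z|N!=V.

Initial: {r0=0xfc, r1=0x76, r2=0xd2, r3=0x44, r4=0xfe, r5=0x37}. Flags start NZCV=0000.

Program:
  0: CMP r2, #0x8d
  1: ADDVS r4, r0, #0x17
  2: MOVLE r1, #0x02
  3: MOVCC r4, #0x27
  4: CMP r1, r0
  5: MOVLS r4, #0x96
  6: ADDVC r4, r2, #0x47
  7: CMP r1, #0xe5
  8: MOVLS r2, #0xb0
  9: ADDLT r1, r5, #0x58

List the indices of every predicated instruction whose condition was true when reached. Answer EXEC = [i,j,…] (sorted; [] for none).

0: ✓ CMP  NZCV=0010
1: · ADDVS
2: · MOVLE
3: · MOVCC
4: ✓ CMP  NZCV=0000
5: ✓ MOVLS  r4←0x96
6: ✓ ADDVC  r4←0x19
7: ✓ CMP  NZCV=1001
8: ✓ MOVLS  r2←0xb0
9: · ADDLT

EXEC = [5,6,8]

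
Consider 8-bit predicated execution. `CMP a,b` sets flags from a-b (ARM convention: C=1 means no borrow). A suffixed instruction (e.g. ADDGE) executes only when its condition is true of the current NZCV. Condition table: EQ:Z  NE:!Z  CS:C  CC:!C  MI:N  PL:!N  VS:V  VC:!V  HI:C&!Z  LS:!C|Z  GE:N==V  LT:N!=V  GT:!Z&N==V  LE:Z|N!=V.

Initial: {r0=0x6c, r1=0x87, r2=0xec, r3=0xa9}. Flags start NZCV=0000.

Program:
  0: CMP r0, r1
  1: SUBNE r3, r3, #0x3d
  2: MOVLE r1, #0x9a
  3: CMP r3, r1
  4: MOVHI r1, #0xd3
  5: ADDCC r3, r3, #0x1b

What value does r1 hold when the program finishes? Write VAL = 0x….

[0] flags=1001 → (cmp)
[1] flags=1001 NE?T → r3=0x6c
[2] flags=1001 LE?F → skip
[3] flags=1001 → (cmp)
[4] flags=1001 HI?F → skip
[5] flags=1001 CC?T → r3=0x87

VAL = 0x87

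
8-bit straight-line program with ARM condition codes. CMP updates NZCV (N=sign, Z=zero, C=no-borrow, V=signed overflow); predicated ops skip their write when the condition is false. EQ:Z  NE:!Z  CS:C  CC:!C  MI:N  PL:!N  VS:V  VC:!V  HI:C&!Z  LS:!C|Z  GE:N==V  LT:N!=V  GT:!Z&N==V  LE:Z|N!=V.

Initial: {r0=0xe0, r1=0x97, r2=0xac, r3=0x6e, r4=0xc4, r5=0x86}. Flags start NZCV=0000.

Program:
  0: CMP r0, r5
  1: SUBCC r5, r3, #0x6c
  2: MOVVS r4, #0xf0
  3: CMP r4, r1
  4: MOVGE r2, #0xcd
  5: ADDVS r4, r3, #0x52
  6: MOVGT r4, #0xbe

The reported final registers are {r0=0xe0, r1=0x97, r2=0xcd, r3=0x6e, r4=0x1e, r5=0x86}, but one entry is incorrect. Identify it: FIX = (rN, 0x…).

[0] flags=0010 → (cmp)
[1] flags=0010 CC?F → skip
[2] flags=0010 VS?F → skip
[3] flags=0010 → (cmp)
[4] flags=0010 GE?T → r2=0xcd
[5] flags=0010 VS?F → skip
[6] flags=0010 GT?T → r4=0xbe

FIX = (r4, 0xbe)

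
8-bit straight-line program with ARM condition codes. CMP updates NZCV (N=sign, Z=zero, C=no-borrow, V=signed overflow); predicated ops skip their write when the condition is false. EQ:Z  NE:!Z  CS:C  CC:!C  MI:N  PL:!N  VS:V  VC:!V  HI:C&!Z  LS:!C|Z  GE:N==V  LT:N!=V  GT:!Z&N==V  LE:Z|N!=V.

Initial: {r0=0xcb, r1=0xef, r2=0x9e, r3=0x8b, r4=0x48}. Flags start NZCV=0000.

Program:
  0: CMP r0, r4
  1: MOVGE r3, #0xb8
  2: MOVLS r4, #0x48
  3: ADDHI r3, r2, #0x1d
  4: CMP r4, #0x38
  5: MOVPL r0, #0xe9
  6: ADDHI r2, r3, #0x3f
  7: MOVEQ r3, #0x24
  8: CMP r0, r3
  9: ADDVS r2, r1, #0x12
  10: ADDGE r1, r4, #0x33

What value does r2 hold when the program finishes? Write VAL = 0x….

VAL = 0xfa

[0] flags=1010 → (cmp)
[1] flags=1010 GE?F → skip
[2] flags=1010 LS?F → skip
[3] flags=1010 HI?T → r3=0xbb
[4] flags=0010 → (cmp)
[5] flags=0010 PL?T → r0=0xe9
[6] flags=0010 HI?T → r2=0xfa
[7] flags=0010 EQ?F → skip
[8] flags=0010 → (cmp)
[9] flags=0010 VS?F → skip
[10] flags=0010 GE?T → r1=0x7b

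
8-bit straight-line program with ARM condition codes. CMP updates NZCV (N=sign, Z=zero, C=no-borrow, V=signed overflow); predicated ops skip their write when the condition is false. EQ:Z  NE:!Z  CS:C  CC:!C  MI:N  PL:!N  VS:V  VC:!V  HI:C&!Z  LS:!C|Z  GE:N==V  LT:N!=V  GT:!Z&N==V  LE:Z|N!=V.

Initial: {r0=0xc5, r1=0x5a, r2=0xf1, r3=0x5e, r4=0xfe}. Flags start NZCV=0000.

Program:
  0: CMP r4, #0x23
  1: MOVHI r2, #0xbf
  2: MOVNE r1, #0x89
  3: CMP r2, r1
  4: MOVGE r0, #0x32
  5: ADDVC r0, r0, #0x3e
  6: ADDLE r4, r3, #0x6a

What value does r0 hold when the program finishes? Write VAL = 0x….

0: ✓ CMP  NZCV=1010
1: ✓ MOVHI  r2←0xbf
2: ✓ MOVNE  r1←0x89
3: ✓ CMP  NZCV=0010
4: ✓ MOVGE  r0←0x32
5: ✓ ADDVC  r0←0x70
6: · ADDLE

VAL = 0x70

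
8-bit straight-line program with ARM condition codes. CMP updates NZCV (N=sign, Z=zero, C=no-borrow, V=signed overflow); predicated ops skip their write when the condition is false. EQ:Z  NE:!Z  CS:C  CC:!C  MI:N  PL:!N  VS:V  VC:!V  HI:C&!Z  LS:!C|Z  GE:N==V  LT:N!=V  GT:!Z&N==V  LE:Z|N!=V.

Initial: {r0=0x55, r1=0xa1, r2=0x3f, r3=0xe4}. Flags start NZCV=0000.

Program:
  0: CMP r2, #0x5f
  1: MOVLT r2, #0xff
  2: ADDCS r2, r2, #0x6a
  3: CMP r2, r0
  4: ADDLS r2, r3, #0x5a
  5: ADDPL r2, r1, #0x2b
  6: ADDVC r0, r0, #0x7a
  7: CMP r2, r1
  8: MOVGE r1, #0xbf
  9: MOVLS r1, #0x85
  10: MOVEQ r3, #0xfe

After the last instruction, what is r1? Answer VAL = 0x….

VAL = 0xbf

[0] flags=1000 → (cmp)
[1] flags=1000 LT?T → r2=0xff
[2] flags=1000 CS?F → skip
[3] flags=1010 → (cmp)
[4] flags=1010 LS?F → skip
[5] flags=1010 PL?F → skip
[6] flags=1010 VC?T → r0=0xcf
[7] flags=0010 → (cmp)
[8] flags=0010 GE?T → r1=0xbf
[9] flags=0010 LS?F → skip
[10] flags=0010 EQ?F → skip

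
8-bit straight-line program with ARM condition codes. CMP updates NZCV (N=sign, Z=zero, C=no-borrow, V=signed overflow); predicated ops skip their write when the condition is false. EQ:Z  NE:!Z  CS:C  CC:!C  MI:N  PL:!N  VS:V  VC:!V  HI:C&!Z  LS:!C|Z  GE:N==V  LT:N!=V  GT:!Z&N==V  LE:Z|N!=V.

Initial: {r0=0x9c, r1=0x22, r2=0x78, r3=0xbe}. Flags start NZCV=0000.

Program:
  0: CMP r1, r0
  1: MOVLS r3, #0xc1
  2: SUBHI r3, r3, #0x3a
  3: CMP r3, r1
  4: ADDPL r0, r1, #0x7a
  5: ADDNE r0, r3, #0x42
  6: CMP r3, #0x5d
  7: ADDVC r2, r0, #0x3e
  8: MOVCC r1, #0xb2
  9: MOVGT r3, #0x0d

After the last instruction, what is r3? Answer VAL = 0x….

[0] flags=1001 → (cmp)
[1] flags=1001 LS?T → r3=0xc1
[2] flags=1001 HI?F → skip
[3] flags=1010 → (cmp)
[4] flags=1010 PL?F → skip
[5] flags=1010 NE?T → r0=0x03
[6] flags=0011 → (cmp)
[7] flags=0011 VC?F → skip
[8] flags=0011 CC?F → skip
[9] flags=0011 GT?F → skip

VAL = 0xc1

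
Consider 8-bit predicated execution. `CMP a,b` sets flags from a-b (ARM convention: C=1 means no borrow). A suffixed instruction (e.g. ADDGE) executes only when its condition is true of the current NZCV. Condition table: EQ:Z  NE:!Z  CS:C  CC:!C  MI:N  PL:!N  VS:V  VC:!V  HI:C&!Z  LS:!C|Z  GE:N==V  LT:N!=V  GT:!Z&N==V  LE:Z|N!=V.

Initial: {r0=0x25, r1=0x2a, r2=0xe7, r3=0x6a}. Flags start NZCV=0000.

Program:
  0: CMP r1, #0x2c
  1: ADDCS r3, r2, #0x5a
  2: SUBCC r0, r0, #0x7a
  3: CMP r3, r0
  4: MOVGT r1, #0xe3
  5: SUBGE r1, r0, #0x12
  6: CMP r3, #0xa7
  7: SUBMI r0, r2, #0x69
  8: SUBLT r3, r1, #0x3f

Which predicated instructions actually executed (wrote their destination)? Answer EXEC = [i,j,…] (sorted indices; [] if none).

EXEC = [2,4,5,7]

[0] flags=1000 → (cmp)
[1] flags=1000 CS?F → skip
[2] flags=1000 CC?T → r0=0xab
[3] flags=1001 → (cmp)
[4] flags=1001 GT?T → r1=0xe3
[5] flags=1001 GE?T → r1=0x99
[6] flags=1001 → (cmp)
[7] flags=1001 MI?T → r0=0x7e
[8] flags=1001 LT?F → skip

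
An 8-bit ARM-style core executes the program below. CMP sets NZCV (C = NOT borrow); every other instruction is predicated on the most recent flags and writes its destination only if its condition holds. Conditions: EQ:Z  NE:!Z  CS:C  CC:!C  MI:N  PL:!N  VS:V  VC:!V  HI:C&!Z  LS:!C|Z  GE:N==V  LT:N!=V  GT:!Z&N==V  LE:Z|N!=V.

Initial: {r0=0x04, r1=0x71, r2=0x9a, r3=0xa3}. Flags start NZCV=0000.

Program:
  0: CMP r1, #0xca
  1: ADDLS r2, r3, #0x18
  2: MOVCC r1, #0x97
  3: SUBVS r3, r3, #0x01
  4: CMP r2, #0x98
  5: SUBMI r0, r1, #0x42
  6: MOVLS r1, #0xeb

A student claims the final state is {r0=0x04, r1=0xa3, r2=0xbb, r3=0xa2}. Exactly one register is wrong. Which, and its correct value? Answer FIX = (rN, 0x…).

0: ✓ CMP  NZCV=1001
1: ✓ ADDLS  r2←0xbb
2: ✓ MOVCC  r1←0x97
3: ✓ SUBVS  r3←0xa2
4: ✓ CMP  NZCV=0010
5: · SUBMI
6: · MOVLS

FIX = (r1, 0x97)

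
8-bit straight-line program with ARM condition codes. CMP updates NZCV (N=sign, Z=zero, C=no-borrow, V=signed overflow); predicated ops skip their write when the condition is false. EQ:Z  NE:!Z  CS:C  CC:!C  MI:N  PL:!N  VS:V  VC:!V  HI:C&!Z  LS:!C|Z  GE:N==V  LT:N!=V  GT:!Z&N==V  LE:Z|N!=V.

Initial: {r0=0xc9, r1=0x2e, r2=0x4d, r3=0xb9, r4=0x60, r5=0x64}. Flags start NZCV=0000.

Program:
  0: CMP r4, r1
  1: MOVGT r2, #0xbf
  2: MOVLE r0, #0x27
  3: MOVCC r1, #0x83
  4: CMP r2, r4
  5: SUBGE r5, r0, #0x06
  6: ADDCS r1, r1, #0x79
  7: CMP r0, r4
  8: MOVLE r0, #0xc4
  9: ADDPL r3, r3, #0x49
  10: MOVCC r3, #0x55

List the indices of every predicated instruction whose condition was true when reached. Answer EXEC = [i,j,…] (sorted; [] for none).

0: ✓ CMP  NZCV=0010
1: ✓ MOVGT  r2←0xbf
2: · MOVLE
3: · MOVCC
4: ✓ CMP  NZCV=0011
5: · SUBGE
6: ✓ ADDCS  r1←0xa7
7: ✓ CMP  NZCV=0011
8: ✓ MOVLE  r0←0xc4
9: ✓ ADDPL  r3←0x02
10: · MOVCC

EXEC = [1,6,8,9]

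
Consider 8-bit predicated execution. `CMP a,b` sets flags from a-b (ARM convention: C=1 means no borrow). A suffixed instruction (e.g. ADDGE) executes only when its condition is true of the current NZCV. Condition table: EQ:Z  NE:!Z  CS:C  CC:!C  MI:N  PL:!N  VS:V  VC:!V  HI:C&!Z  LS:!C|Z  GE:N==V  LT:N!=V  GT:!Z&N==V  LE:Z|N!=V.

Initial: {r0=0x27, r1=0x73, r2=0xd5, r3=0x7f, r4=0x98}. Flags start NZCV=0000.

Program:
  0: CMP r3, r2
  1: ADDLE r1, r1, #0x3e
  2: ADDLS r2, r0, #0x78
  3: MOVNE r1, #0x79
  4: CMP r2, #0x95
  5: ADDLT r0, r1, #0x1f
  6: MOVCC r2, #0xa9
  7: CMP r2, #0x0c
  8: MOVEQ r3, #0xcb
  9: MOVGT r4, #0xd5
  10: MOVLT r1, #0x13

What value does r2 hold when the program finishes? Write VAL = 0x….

VAL = 0x9f

[0] flags=1001 → (cmp)
[1] flags=1001 LE?F → skip
[2] flags=1001 LS?T → r2=0x9f
[3] flags=1001 NE?T → r1=0x79
[4] flags=0010 → (cmp)
[5] flags=0010 LT?F → skip
[6] flags=0010 CC?F → skip
[7] flags=1010 → (cmp)
[8] flags=1010 EQ?F → skip
[9] flags=1010 GT?F → skip
[10] flags=1010 LT?T → r1=0x13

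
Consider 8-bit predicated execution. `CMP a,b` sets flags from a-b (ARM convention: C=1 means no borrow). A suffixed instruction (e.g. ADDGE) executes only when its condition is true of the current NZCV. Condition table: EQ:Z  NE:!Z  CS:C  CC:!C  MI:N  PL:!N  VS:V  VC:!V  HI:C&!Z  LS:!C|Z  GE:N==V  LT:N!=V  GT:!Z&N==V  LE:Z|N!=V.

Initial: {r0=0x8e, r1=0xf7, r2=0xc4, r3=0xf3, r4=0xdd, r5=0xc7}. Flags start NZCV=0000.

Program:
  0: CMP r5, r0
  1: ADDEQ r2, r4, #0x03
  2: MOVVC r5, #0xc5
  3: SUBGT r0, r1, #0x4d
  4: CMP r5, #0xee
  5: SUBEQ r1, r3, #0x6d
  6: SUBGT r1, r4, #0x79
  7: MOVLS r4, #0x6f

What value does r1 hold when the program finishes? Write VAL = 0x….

VAL = 0xf7

[0] flags=0010 → (cmp)
[1] flags=0010 EQ?F → skip
[2] flags=0010 VC?T → r5=0xc5
[3] flags=0010 GT?T → r0=0xaa
[4] flags=1000 → (cmp)
[5] flags=1000 EQ?F → skip
[6] flags=1000 GT?F → skip
[7] flags=1000 LS?T → r4=0x6f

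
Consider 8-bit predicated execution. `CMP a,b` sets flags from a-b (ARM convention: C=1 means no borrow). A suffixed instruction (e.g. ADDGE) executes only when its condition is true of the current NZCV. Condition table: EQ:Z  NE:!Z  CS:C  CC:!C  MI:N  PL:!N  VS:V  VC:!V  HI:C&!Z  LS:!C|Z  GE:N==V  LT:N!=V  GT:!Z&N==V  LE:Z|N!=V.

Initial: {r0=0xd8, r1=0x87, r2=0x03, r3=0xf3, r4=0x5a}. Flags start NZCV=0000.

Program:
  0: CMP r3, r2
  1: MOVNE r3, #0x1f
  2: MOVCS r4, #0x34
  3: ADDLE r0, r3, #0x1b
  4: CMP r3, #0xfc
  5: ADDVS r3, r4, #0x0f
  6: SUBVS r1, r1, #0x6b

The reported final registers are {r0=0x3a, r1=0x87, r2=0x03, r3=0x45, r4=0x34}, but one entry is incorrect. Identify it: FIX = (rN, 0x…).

[0] flags=1010 → (cmp)
[1] flags=1010 NE?T → r3=0x1f
[2] flags=1010 CS?T → r4=0x34
[3] flags=1010 LE?T → r0=0x3a
[4] flags=0000 → (cmp)
[5] flags=0000 VS?F → skip
[6] flags=0000 VS?F → skip

FIX = (r3, 0x1f)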